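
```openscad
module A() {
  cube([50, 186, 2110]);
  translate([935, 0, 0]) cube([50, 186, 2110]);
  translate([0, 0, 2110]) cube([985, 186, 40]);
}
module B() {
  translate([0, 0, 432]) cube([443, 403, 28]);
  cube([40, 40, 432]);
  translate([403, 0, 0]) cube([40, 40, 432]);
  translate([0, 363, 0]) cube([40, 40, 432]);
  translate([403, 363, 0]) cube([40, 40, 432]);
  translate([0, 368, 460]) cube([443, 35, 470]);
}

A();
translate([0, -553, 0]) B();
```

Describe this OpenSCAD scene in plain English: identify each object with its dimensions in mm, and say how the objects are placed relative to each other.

A is a rectangular door frame: two vertical jambs of 50×186 mm section, 2110 mm tall, with a clear opening 885 mm wide between their inner faces. A header 40 mm tall and 186 mm deep lies on top of the jambs and spans the full outside width.

B is a chair. The seat is a 443×403×28 mm slab with its top at z = 460 mm, on four 40×40 mm corner legs (flush with the seat edges, standing on z = 0). A flat backrest 35 mm thick, 470 mm tall, spans the full seat width and rises from the seat top along its +y edge, rear face flush with the rear of the seat.

The chair is on the floor beside the door frame on its −y side.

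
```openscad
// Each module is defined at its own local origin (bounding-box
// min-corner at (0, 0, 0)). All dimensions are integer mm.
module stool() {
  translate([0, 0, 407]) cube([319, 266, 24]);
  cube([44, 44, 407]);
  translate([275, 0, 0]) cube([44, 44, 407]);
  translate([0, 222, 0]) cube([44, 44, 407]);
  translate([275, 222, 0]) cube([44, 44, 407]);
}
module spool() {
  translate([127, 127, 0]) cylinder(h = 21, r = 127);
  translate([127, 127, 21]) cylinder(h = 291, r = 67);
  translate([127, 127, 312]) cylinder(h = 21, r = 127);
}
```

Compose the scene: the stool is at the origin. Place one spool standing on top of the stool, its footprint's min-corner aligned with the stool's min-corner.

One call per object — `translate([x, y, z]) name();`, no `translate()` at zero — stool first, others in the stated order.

stool();
translate([0, 0, 431]) spool();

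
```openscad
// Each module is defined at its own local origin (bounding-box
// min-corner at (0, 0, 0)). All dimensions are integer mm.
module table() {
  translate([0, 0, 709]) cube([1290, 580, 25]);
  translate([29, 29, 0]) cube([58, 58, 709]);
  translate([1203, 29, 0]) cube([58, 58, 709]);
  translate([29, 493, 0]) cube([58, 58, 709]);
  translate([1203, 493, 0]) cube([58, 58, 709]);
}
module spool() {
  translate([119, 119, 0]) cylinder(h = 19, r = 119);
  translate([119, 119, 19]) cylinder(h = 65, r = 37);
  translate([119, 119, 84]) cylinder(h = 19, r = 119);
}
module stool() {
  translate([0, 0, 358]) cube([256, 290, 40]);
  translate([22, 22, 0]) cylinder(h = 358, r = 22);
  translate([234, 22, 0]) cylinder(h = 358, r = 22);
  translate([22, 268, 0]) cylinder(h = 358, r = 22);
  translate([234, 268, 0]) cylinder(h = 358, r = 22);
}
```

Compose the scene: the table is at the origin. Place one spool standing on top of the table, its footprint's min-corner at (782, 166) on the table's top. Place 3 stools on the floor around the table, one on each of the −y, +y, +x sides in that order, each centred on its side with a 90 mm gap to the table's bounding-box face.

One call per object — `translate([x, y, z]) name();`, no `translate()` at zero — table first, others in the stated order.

table();
translate([782, 166, 734]) spool();
translate([517, -380, 0]) stool();
translate([517, 670, 0]) stool();
translate([1380, 145, 0]) stool();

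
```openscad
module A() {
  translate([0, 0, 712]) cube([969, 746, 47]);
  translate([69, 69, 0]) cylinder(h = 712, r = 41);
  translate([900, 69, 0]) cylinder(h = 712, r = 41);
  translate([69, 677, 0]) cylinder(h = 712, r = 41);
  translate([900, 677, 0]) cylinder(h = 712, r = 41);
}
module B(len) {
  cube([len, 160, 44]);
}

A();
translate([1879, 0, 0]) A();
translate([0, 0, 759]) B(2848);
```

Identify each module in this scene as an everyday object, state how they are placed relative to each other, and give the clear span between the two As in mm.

A is a table. B is a beam. A beam spans the tops of two tables. The clear span between the two tables is 910 mm.

Second table starts at x = 1879; first ends at x = 969; clear span = 1879 − 969 = 910 mm.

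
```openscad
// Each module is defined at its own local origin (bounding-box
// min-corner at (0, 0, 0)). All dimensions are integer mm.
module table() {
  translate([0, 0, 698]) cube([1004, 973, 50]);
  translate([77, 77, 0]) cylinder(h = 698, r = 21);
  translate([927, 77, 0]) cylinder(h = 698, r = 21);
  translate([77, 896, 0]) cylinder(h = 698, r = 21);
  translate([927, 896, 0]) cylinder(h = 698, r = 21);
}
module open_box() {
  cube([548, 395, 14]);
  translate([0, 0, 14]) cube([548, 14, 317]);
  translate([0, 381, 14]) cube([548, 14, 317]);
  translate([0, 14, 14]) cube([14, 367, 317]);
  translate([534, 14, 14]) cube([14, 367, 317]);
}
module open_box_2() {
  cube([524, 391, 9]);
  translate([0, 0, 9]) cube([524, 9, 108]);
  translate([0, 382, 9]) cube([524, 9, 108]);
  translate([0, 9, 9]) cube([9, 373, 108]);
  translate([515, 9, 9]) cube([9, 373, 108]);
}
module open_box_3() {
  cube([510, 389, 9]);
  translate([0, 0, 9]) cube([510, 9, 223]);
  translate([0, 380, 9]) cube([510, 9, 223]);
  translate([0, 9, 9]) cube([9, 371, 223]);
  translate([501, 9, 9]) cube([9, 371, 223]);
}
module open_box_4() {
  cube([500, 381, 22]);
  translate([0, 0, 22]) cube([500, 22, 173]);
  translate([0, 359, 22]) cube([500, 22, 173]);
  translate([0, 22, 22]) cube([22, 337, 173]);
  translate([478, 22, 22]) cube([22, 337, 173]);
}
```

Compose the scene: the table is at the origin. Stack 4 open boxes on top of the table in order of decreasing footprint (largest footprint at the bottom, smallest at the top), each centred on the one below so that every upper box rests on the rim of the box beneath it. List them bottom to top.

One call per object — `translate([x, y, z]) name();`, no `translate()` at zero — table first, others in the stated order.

table();
translate([228, 289, 748]) open_box();
translate([240, 291, 1079]) open_box_2();
translate([247, 292, 1196]) open_box_3();
translate([252, 296, 1428]) open_box_4();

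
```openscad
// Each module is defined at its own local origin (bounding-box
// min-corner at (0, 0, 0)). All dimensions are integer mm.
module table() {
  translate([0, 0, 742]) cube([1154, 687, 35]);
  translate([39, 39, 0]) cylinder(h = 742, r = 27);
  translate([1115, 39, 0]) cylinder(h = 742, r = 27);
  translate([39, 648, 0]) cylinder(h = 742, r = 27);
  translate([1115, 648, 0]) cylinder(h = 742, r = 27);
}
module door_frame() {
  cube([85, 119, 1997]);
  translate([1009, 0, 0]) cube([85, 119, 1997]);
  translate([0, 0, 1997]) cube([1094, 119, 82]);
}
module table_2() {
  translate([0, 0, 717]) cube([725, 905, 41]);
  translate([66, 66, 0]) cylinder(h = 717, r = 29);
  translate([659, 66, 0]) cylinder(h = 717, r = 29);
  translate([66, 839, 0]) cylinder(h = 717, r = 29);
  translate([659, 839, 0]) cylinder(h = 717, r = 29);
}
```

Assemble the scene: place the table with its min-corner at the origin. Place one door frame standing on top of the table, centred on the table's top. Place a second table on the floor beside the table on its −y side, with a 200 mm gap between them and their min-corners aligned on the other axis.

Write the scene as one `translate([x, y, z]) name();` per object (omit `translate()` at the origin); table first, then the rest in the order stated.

table();
translate([30, 284, 777]) door_frame();
translate([0, -1105, 0]) table_2();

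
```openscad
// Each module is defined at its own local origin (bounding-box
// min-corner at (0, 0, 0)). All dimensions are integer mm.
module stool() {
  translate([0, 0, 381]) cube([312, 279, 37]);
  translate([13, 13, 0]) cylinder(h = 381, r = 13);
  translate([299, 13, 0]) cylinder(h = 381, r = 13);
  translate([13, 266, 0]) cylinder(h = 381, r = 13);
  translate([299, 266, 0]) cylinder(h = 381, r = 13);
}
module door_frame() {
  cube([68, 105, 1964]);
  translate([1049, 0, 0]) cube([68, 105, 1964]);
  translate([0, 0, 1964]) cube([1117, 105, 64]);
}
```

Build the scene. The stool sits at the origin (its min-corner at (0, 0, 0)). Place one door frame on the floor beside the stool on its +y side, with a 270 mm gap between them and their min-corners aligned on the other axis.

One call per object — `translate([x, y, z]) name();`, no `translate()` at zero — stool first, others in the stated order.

stool();
translate([0, 549, 0]) door_frame();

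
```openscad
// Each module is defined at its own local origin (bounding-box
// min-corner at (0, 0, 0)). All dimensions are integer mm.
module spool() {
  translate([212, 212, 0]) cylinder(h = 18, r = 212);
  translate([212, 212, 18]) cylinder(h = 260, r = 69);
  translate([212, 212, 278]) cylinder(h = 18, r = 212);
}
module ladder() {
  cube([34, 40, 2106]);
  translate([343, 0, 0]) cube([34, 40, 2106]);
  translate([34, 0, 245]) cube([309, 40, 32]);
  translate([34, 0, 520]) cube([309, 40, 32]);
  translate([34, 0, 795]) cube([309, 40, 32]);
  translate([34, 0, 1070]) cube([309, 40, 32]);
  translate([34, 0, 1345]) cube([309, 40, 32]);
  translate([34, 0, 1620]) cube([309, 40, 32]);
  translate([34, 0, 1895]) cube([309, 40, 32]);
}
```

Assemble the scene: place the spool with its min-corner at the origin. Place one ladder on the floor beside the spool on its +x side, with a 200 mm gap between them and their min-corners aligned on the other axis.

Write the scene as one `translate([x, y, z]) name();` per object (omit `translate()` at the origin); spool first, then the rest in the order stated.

spool();
translate([624, 0, 0]) ladder();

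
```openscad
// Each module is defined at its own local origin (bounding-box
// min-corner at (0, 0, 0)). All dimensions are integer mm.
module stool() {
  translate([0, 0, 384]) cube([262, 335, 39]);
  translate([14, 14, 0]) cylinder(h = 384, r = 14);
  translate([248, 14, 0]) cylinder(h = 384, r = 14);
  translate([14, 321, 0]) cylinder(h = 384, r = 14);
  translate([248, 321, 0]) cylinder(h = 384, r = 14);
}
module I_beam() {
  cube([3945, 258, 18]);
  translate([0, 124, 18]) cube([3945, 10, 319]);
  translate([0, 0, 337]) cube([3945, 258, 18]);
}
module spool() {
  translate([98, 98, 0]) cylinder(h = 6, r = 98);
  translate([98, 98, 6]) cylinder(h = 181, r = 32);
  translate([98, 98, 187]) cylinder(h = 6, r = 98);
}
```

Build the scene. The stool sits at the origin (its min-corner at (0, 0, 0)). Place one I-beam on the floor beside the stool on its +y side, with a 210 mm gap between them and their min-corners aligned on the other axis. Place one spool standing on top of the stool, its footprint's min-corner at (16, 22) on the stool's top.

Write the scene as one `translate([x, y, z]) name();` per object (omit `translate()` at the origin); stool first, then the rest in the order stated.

stool();
translate([0, 545, 0]) I_beam();
translate([16, 22, 423]) spool();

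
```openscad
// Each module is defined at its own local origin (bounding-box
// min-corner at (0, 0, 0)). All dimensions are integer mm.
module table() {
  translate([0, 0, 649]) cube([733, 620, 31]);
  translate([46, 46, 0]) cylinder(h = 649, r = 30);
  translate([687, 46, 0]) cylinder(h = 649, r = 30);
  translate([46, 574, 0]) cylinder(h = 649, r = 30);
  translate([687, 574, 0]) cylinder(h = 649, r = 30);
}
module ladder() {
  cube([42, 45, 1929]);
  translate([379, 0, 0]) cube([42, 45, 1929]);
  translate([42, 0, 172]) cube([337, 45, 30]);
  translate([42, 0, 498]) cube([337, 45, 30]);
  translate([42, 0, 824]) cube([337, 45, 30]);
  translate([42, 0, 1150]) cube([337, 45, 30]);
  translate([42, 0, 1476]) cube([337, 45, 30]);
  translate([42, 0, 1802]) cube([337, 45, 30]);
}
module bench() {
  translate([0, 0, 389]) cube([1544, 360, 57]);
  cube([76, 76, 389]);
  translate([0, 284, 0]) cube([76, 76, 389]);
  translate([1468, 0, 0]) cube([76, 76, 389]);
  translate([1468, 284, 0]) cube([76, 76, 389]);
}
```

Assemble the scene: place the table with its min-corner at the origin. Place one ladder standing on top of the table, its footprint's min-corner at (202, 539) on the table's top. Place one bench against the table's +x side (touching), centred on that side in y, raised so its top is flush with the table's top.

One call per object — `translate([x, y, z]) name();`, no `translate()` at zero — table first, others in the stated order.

table();
translate([202, 539, 680]) ladder();
translate([733, 130, 234]) bench();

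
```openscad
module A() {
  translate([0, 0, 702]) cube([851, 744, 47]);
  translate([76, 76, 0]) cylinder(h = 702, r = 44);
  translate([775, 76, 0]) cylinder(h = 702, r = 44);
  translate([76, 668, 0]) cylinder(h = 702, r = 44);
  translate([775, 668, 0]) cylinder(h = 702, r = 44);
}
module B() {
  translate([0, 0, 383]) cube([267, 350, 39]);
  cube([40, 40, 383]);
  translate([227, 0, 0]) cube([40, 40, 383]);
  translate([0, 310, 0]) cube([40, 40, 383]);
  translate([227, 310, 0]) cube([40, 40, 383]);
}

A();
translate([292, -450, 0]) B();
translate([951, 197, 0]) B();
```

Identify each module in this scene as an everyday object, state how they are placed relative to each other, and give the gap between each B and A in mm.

Each stool's nearest face is 100 mm from the table's bounding box.

A is a table. B is a stool. Two stools sit around the table at the −y, +x sides. The gap between each stool and the table is 100 mm.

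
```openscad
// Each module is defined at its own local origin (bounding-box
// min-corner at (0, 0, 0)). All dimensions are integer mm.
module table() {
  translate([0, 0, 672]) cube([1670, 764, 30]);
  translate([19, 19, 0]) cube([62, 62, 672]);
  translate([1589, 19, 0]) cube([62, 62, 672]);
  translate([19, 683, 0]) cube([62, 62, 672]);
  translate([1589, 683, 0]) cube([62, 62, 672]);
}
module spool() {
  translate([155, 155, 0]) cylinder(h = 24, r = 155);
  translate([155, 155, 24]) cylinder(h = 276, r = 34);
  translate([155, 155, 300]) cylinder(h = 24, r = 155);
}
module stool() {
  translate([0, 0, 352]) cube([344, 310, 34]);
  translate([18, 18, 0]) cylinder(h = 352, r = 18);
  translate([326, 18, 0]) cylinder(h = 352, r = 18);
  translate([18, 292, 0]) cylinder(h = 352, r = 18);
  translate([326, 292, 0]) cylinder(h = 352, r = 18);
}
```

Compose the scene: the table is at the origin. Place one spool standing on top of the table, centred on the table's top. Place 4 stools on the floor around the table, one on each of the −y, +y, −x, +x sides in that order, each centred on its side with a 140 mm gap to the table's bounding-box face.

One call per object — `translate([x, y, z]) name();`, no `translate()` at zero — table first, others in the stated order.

table();
translate([680, 227, 702]) spool();
translate([663, -450, 0]) stool();
translate([663, 904, 0]) stool();
translate([-484, 227, 0]) stool();
translate([1810, 227, 0]) stool();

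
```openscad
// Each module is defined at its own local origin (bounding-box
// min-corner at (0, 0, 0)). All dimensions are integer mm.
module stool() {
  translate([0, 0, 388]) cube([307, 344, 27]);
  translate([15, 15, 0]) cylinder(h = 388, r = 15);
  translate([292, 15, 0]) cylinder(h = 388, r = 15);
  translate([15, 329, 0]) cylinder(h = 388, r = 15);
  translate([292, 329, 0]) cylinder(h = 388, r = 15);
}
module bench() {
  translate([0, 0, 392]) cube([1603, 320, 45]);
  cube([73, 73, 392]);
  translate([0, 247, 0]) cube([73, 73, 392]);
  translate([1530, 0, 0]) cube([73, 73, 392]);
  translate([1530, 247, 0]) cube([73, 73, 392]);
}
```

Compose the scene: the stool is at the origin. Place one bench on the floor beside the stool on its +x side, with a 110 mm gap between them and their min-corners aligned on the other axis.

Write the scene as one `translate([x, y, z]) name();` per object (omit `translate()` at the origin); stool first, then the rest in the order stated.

stool();
translate([417, 0, 0]) bench();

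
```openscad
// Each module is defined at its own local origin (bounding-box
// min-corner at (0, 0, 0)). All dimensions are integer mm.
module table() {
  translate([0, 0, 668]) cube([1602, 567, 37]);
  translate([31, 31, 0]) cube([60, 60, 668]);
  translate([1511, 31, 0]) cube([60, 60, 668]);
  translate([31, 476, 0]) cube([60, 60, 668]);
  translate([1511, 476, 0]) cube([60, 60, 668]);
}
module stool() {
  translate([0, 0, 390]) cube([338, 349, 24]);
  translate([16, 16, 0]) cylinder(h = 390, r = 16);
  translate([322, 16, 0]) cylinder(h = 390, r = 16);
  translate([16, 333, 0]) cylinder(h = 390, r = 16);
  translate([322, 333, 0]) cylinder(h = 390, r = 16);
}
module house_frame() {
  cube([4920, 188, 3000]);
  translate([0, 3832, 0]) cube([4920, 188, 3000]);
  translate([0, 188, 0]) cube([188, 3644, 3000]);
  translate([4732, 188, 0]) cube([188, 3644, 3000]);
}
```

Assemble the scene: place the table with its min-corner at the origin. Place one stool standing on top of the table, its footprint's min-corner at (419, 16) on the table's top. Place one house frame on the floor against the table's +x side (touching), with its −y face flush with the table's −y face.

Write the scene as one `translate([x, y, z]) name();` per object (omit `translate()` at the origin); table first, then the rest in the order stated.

table();
translate([419, 16, 705]) stool();
translate([1602, 0, 0]) house_frame();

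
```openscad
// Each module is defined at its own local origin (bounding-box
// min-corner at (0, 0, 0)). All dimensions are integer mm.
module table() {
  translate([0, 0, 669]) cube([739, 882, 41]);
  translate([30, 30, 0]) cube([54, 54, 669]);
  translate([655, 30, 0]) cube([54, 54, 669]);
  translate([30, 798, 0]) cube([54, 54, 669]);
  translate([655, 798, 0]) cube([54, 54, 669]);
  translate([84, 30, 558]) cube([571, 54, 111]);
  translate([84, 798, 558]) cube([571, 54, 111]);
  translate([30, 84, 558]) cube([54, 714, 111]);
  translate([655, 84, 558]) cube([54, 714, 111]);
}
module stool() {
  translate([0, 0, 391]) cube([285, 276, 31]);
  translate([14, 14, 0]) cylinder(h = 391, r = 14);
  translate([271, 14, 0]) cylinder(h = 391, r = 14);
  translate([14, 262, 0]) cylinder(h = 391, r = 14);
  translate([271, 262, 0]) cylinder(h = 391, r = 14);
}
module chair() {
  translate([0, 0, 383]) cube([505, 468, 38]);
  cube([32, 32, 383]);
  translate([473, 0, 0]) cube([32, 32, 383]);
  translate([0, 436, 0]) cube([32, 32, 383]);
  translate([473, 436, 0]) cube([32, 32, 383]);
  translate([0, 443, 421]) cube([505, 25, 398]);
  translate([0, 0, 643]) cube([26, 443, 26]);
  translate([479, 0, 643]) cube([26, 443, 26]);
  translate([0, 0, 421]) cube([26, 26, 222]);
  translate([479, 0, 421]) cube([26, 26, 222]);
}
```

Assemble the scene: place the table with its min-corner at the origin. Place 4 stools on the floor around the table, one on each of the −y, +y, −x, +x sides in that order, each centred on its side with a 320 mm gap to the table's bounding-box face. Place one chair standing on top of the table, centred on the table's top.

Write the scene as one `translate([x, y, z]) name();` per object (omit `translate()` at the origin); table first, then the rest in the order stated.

table();
translate([227, -596, 0]) stool();
translate([227, 1202, 0]) stool();
translate([-605, 303, 0]) stool();
translate([1059, 303, 0]) stool();
translate([117, 207, 710]) chair();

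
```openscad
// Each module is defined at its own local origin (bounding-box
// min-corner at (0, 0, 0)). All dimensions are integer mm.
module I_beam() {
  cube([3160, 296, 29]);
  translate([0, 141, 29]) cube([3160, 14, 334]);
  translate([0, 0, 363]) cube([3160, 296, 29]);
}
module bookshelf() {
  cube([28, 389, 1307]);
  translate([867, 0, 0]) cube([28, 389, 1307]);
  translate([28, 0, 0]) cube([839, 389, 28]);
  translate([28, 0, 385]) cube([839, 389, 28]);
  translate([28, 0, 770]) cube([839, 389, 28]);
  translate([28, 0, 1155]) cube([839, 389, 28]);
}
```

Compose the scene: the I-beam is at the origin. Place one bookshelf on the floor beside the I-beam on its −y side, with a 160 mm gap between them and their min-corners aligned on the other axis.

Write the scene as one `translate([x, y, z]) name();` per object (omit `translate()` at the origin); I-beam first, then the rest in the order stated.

I_beam();
translate([0, -549, 0]) bookshelf();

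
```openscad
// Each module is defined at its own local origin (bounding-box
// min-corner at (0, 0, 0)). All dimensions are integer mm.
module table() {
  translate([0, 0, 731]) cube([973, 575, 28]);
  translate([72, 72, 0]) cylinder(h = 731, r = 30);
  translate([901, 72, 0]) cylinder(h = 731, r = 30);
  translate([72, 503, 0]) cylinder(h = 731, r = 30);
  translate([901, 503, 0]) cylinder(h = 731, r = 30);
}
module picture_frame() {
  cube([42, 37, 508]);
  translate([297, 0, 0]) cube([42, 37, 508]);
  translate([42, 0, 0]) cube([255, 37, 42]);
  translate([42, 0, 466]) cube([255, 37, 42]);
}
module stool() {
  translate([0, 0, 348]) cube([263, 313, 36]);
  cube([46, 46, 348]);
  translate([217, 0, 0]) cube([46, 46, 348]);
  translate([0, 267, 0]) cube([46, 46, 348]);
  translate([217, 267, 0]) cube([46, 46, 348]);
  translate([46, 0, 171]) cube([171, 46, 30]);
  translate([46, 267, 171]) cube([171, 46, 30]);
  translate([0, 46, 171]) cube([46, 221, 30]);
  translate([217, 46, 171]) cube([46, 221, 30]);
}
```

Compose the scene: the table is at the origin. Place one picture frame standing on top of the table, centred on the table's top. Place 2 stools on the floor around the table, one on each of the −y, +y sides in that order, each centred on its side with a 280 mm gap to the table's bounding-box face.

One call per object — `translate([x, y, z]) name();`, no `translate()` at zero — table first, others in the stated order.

table();
translate([317, 269, 759]) picture_frame();
translate([355, -593, 0]) stool();
translate([355, 855, 0]) stool();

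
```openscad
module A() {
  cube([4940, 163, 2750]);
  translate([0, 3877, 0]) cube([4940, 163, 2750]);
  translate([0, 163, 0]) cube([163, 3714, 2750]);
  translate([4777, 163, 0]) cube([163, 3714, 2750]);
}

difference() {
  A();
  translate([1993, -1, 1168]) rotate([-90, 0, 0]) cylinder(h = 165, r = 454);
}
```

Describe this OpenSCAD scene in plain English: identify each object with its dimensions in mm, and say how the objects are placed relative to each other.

A is the wall frame of a small rectangular building: four walls, each 2750 mm tall and 163 mm thick, enclosing a footprint 4940 mm (x) by 4040 mm (y) outside-to-outside, with no floor or roof. The front and back walls (the −y and +y sides) span the full width; the two side walls fit between them.

The house frame has a circular hole of radius 454 mm through its front wall, centred at (x = 1993, z = 1168).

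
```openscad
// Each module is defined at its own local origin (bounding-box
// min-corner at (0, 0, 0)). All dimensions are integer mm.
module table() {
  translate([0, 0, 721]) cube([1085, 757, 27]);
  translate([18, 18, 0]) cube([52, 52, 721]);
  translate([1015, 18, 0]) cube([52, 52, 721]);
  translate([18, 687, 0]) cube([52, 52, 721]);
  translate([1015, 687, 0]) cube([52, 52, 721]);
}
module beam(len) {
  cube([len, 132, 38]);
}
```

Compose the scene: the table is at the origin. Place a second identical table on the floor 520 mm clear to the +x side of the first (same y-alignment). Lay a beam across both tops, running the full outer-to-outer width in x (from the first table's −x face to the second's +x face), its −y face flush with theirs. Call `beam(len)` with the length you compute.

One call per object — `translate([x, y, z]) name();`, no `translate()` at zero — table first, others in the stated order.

table();
translate([1605, 0, 0]) table();
translate([0, 0, 748]) beam(2690);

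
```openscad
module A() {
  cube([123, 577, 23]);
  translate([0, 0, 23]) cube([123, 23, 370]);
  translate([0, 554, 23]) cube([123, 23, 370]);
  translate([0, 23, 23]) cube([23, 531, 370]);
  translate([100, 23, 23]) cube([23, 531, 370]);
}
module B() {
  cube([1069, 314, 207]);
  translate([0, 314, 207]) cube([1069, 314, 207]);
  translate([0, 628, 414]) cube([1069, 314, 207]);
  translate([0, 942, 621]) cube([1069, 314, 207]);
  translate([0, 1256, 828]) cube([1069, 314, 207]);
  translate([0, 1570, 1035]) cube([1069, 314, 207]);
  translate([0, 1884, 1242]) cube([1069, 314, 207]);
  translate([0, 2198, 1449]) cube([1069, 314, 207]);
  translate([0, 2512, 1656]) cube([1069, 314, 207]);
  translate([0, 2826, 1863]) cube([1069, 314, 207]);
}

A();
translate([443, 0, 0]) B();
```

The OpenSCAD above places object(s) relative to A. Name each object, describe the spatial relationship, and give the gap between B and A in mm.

A is an open box. B is a staircase. The staircase is on the floor beside the open box on its +x side. The gap between the staircase and the open box is 320 mm.

The staircase's nearest face is 320 mm from the open box's +x face.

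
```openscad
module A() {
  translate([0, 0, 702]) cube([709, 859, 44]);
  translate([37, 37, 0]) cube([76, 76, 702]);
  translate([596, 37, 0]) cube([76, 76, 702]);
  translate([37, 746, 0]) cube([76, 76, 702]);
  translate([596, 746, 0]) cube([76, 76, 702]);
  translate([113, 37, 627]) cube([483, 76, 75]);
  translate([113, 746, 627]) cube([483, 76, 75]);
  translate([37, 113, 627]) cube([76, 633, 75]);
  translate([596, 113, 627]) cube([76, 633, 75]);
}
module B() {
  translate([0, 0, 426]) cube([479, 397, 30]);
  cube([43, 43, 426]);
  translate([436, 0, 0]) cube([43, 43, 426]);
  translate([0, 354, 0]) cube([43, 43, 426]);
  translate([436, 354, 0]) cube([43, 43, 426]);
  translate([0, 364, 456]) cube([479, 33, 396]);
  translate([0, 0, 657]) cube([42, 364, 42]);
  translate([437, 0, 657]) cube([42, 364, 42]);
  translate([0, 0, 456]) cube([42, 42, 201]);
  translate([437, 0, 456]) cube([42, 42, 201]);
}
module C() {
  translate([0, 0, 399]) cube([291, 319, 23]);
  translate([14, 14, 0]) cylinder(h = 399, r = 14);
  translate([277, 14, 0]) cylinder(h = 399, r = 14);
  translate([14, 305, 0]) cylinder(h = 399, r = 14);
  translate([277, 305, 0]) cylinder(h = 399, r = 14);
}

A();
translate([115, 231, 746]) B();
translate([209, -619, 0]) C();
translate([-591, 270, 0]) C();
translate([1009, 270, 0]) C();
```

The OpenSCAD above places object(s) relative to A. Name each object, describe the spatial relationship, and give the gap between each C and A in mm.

A is a table. B is a chair. C is a stool. The chair is on top of the table, centred. Three stools sit around the table at the −y, −x, +x sides. The gap between each stool and the table is 300 mm.

Each stool's nearest face is 300 mm from the table's bounding box.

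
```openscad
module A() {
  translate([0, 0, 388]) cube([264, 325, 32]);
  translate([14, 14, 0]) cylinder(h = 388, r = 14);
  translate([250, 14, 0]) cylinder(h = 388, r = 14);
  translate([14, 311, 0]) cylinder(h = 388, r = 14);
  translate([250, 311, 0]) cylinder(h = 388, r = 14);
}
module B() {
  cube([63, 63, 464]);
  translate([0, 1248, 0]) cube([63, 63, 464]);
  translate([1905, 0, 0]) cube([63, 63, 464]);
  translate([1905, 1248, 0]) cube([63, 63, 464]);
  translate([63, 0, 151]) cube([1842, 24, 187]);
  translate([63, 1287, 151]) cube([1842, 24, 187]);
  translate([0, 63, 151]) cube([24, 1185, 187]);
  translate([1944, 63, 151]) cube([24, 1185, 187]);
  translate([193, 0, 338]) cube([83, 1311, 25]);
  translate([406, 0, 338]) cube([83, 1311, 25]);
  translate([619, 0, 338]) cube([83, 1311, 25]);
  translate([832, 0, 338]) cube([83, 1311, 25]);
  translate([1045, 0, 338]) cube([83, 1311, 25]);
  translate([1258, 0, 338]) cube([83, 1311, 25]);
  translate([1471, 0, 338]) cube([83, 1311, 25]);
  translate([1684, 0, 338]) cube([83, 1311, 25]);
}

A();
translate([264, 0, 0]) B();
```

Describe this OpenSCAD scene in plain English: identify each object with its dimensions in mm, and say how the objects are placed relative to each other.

A is a simple wooden stool: a rectangular seat 264 mm (x) by 325 mm (y), 32 mm thick, top face at z = 420 mm, on four round legs, each 28 mm in diameter. The legs rest on z = 0, each leg's axis is inset half a diameter from the nearest pair of seat edges (so the leg's bounding box is flush with the corner).

B is a bed frame 1968 mm long (x) by 1311 mm wide (y). Four 63×63 mm corner posts, 464 mm tall, at the corners of the footprint. Four rails of 24 mm thickness and 187 mm height run between adjacent posts with their undersides at z = 151 mm, their outer faces flush with the outside of the frame (the two x-running rails run between the posts' inner faces; the two y-running rails run between the posts' inner faces). 8 slats, each 83 mm wide (x) and 25 mm thick, lie across the top of the two x-running rails, running the full 1311 mm width of the frame in y; the slats are evenly spaced along x between the inner faces of the end posts with equal gaps (rounded down to the nearest mm) at the −x end and between each pair — any rounding remainder accumulates at the +x end.

The bed frame is against the stool's +x side, with their −y faces flush.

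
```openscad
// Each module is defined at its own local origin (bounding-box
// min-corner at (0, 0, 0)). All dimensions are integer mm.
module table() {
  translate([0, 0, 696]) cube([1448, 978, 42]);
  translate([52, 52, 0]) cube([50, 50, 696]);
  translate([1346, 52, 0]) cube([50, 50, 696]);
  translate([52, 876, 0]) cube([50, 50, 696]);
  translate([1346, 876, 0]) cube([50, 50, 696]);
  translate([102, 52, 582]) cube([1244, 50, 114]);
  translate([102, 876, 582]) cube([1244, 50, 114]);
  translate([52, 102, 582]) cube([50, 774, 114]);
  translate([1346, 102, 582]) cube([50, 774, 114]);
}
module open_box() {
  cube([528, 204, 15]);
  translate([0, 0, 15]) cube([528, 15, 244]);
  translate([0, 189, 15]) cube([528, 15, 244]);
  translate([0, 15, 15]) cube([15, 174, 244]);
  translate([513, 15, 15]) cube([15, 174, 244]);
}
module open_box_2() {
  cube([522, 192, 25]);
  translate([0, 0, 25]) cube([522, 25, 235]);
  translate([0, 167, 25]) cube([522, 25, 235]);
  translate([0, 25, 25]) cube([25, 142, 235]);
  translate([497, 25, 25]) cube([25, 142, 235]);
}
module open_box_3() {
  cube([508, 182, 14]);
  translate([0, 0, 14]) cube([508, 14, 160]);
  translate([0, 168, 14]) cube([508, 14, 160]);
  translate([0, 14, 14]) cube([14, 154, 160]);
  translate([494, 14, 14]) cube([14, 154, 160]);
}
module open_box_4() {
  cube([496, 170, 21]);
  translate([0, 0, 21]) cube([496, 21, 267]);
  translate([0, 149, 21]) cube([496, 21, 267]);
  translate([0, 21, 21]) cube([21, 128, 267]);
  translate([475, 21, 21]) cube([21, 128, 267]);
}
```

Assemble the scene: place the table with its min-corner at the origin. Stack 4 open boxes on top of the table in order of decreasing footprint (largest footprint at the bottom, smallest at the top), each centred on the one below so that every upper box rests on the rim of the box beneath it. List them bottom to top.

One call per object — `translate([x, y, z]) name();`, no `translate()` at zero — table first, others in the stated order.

table();
translate([460, 387, 738]) open_box();
translate([463, 393, 997]) open_box_2();
translate([470, 398, 1257]) open_box_3();
translate([476, 404, 1431]) open_box_4();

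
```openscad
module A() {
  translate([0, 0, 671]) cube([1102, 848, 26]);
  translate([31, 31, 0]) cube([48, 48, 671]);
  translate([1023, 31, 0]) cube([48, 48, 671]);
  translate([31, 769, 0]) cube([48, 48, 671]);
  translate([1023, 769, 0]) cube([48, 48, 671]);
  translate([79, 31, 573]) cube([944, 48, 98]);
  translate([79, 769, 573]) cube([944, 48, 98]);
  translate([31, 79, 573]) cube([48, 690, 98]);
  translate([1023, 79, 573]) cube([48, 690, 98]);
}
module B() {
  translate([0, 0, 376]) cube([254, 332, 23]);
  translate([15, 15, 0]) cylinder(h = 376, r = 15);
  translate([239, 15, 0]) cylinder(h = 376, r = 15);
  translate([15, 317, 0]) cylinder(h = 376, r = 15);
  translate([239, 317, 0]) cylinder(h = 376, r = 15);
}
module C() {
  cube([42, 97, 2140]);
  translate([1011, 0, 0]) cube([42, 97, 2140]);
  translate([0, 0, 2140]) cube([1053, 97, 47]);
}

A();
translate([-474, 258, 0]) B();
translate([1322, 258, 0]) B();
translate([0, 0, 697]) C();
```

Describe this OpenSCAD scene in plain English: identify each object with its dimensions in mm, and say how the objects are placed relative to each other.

A is a table: top 1102 mm (x) × 848 mm (y), 26 mm thick, upper face at z = 697 mm, on four 48×48 mm square legs, each inset 31 mm from the nearest pair of top edges, running from z = 0 to the bottom of the top. Four apron rails, 48 mm thick and 98 mm tall, run between adjacent legs with their top edges flush with the underside of the top and their outer faces flush with the legs' outer faces.

B is a simple wooden stool: a rectangular seat 254 mm (x) by 332 mm (y), 23 mm thick, top face at z = 399 mm, on four round legs, each 30 mm in diameter. The legs rest on z = 0, each leg's axis is inset half a diameter from the nearest pair of seat edges (so the leg's bounding box is flush with the corner).

C is a rectangular door frame: two vertical jambs of 42×97 mm section, 2140 mm tall, with a clear opening 969 mm wide between their inner faces. A header 47 mm tall and 97 mm deep lies on top of the jambs and spans the full outside width.

Two stools sit around the table at the −x, +x sides. The door frame is on top of the table.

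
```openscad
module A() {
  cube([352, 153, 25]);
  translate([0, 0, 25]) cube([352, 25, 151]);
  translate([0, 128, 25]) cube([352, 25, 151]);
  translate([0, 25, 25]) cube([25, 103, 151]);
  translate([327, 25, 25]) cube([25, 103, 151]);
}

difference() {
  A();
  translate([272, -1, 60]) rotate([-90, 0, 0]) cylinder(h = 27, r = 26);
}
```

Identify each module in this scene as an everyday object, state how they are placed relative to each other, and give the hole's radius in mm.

The subtracted cylinder has r = 26 mm.

A is an open box. The open box has a circular hole through its front wall. The hole's radius is 26 mm.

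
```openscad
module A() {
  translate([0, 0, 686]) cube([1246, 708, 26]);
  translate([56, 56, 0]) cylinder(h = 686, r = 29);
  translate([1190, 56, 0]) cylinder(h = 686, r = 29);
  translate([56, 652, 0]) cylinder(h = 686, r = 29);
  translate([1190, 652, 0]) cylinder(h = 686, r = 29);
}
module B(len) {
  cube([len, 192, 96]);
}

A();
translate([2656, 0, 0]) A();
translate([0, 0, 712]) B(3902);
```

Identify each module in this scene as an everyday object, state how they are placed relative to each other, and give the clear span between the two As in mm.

A is a table. B is a beam. A beam spans the tops of two tables. The clear span between the two tables is 1410 mm.

Second table starts at x = 2656; first ends at x = 1246; clear span = 2656 − 1246 = 1410 mm.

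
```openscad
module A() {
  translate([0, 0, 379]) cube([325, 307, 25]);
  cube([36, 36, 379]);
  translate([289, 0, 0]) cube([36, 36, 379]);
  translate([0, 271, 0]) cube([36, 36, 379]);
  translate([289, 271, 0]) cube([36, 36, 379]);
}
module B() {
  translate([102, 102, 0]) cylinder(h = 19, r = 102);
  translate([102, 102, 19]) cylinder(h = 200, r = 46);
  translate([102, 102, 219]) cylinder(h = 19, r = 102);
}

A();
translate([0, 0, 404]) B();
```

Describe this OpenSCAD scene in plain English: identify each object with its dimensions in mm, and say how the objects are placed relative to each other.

A is a simple wooden stool: a rectangular seat 325 mm (x) by 307 mm (y), 25 mm thick, top face at z = 404 mm, on four square legs, each 36×36 mm in cross-section. The legs rest on z = 0, each flush with a corner of the seat.

B is a spool: two coaxial disc flanges of radius 102 mm and thickness 19 mm, joined by a core cylinder of radius 46 mm and height 200 mm. The lower flange rests on z = 0 and the three cylinders share a vertical axis.

The spool is on top of the stool.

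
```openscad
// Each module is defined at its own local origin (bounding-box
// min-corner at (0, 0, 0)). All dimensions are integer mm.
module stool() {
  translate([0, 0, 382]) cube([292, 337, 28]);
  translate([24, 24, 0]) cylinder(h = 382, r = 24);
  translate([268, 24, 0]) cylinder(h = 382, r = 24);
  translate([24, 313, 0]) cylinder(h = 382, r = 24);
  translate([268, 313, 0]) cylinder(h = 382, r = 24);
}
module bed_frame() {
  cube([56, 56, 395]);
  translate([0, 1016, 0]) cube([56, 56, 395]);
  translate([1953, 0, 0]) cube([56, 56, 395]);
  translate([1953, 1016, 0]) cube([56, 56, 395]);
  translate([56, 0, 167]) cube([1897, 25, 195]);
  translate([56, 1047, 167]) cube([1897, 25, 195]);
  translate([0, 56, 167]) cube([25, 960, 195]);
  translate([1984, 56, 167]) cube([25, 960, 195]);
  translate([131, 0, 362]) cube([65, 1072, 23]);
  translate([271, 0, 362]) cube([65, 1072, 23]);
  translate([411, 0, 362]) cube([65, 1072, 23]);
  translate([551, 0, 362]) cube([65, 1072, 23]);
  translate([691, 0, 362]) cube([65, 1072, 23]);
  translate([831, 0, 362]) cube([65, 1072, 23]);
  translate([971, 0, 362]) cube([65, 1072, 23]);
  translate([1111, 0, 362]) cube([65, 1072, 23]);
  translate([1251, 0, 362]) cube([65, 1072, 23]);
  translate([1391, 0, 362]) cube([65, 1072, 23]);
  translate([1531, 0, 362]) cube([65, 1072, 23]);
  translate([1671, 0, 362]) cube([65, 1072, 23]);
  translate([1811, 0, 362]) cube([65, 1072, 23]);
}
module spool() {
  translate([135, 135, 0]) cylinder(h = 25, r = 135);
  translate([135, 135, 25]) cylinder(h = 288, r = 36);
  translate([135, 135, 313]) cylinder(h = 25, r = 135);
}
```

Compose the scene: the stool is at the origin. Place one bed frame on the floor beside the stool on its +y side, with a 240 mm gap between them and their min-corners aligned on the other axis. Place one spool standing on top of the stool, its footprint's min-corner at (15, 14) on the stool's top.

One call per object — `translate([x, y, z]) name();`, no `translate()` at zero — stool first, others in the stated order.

stool();
translate([0, 577, 0]) bed_frame();
translate([15, 14, 410]) spool();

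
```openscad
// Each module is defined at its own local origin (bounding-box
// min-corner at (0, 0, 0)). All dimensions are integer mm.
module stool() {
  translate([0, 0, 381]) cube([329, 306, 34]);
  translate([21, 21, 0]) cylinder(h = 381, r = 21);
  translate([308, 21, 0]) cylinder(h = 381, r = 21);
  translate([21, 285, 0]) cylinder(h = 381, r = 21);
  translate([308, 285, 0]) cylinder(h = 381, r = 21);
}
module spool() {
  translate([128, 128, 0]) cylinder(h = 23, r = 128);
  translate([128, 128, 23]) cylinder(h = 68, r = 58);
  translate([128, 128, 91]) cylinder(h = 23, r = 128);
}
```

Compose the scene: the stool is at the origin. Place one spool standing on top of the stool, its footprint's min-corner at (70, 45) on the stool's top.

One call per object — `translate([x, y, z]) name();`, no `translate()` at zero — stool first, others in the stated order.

stool();
translate([70, 45, 415]) spool();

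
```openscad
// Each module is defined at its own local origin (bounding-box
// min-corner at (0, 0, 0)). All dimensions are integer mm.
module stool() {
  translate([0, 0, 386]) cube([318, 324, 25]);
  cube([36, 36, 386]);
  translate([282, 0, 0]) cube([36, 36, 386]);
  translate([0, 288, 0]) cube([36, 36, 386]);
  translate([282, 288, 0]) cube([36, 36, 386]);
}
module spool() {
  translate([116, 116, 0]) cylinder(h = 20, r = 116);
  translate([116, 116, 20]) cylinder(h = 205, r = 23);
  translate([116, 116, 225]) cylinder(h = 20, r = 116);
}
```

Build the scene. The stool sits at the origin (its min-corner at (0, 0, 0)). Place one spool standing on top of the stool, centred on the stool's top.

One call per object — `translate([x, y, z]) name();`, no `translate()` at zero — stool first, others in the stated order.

stool();
translate([43, 46, 411]) spool();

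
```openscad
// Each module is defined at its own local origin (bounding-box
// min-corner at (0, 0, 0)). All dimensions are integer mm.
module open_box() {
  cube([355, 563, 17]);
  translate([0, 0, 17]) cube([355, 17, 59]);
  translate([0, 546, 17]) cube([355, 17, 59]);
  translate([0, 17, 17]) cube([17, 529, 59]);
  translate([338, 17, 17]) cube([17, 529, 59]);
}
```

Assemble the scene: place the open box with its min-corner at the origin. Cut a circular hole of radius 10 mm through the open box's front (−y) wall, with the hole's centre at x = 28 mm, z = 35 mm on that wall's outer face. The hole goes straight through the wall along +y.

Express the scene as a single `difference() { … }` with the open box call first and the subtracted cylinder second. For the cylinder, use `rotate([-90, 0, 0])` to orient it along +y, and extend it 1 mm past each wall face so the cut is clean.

difference() {
  open_box();
  translate([28, -1, 35]) rotate([-90, 0, 0]) cylinder(h = 19, r = 10);
}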